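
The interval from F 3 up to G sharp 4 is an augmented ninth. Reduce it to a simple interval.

augmented 2nd

Take out an octave (7 from the number): 9 − 7 = 2.
That makes an augmented ninth a compound augmented second — an octave plus an augmented second.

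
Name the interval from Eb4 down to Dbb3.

augmented ninth

Descending from Eb4 to Dbb3 is the same interval as ascending Dbb3 to Eb4.
D to E spans two letter names (D-E), plus an octave — that makes it a ninth of some quality.
The major ninth is 14 semitones; here we have 15, one semitone wider: augmented.
(Equivalently, a compound augmented second: an augmented second plus an octave.)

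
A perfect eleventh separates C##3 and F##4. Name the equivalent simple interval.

Each octave removed subtracts seven from the number: 11 − 7 = 4.
So a perfect eleventh is an octave plus a perfect fourth. The quality is unchanged.

P4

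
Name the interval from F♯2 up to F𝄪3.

F to F is the same letter name, plus an octave: an octave.
F#2 to F##3 spans 13 semitones — one semitone wider than the perfect octave (12) — giving an augmented octave.

augmented 8th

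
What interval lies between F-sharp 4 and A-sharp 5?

M10

F to A spans three letter names (F-G-A), plus an octave: a tenth.
Counting semitones, F#4→A#5 is 16, which is the major tenth.
(Equivalently, a compound major third: a major third plus an octave.)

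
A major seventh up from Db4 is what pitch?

The seventh takes the letter from D up to C.
Moving 11 semitones up from Db4 (the size of a major seventh) reaches C5.

C5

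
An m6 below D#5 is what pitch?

The sixth takes the letter from D down to F.
A minor sixth is 8 semitones; 8 semitones down from D#5 gives F##4.

F##4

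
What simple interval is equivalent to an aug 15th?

A8

Each octave removed subtracts seven from the number: 15 − 7 = 8.
That makes an augmented fifteenth a compound augmented octave — an octave plus an augmented octave.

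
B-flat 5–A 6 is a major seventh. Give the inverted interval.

minor second

Interval numbers invert to sum to nine: 7 + 2 = 9, so a seventh inverts to a second.
Quality inverts too: major becomes minor. That makes the inversion a minor second.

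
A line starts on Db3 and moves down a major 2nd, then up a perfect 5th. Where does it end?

Gb3

Db3 down a major second → Cb3 (2 semitones).
A perfect fifth up from Cb3 is Gb3.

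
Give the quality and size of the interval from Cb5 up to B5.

C to B spans seven letter names (C-D-E-F-G-A-B) — that makes it a seventh of some quality.
The major seventh is 11 semitones; here we have 12, one semitone wider: augmented.

A7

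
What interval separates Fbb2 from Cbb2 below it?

Descending from Fbb2 to Cbb2 is the same interval as ascending Cbb2 to Fbb2.
C to F spans four letter names (C-D-E-F): a fourth.
The perfect fourth spans 5 semitones, and Cbb2 to Fbb2 is exactly 5 semitones — so this is a perfect fourth.

P4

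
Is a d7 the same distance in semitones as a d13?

A diminished seventh is 9 semitones but a diminished thirteenth is 19 semitones — different sizes.

No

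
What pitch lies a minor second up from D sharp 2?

Two letter names up from D: E.
Moving 1 semitone up from D#2 (the size of a minor second) reaches E2.

E 2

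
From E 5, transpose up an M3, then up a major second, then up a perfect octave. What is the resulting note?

A sharp 6

A major third up from E5 is G#5.
Up a major second from G#5: A#5 (2 semitones up).
A perfect octave up from A#5 is A#6.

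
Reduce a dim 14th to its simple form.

diminished 7th

Subtracting seven from the interval number removes an octave: 14 − 7 = 7.
That makes a diminished fourteenth a compound diminished seventh — an octave plus a diminished seventh.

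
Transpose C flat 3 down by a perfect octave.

C flat 2

The letter stays C (same as the start), shifted an octave down.
Moving 12 semitones down from Cb3 (the size of a perfect octave) reaches Cb2.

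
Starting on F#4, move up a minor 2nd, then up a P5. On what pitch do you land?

Up a minor second from F#4: G4 (1 semitone up).
Up a perfect fifth from G4: D5 (7 semitones up).

D5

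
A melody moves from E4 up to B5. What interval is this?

perfect 12th

E to B spans five letter names (E-F-G-A-B), plus an octave — that makes it a twelfth of some quality.
E4 to B5 is 19 semitones, matching the perfect twelfth exactly, so the quality is perfect.
(Equivalently, a compound perfect fifth: a perfect fifth plus an octave.)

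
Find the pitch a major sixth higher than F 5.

D 6

The sixth takes the letter from F up to D.
Moving 9 semitones up from F5 (the size of a major sixth) reaches D6.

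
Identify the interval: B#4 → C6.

diminished 9th

B to C spans two letter names (B-C), plus an octave — that makes it a ninth of some quality.
B#4 to C6 spans 12 semitones — two semitones narrower than the major ninth (14) — giving a diminished ninth.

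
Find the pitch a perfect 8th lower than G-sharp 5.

G-sharp 4

The letter stays G (same as the start), shifted an octave down.
Moving 12 semitones down from G#5 (the size of a perfect octave) reaches G#4.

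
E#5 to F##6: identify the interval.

E to F spans two letter names (E-F), plus an octave — that makes it a ninth of some quality.
E#5 to F##6 is 14 semitones, matching the major ninth exactly, so the quality is major.
(Equivalently, a compound major second: a major second plus an octave.)

major ninth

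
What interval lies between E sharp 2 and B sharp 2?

E to B spans five letter names (E-F-G-A-B): a fifth.
The perfect fifth spans 7 semitones, and E#2 to B#2 is exactly 7 semitones — so this is a perfect fifth.

P5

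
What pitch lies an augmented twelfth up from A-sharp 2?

Counting five letter names plus an octave up from A lands on E.
An augmented twelfth is 20 semitones; 20 semitones up from A#2 gives E##4.

E-double-sharp 4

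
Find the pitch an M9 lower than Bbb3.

Two letters down from B (plus an octave) reaches A.
A major ninth is 14 semitones; 14 semitones down from Bbb3 gives Abb2.

Abb2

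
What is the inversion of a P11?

perfect fifth

First reduce the compound perfect eleventh to its simple form, a perfect fourth.
Interval numbers invert to sum to nine: 4 + 5 = 9, so a fourth inverts to a fifth.
And perfect stays perfect under inversion, so we get a perfect fifth.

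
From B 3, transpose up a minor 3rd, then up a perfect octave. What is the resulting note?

D 5

B3 up a minor third → D4 (3 semitones).
A perfect octave up from D4 is D5.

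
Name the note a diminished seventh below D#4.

Seven letter names down from D: E.
A diminished seventh is 9 semitones; 9 semitones down from D#4 gives E##3.

E##3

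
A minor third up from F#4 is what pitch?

The third takes the letter from F up to A.
A minor third spans 3 semitones, so from F#4 the target pitch is A4.

A4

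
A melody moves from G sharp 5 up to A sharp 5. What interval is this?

G to A spans two letter names (G-A) — that makes it a second of some quality.
G#5 to A#5 is 2 semitones, matching the major second exactly, so the quality is major.

major second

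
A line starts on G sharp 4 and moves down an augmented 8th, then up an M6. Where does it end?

E 4

G#4 down an augmented octave → G3 (13 semitones).
G3 up a major sixth → E4 (9 semitones).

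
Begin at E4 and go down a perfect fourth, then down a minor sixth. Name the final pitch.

D#3

Down a perfect fourth from E4: B3 (5 semitones down).
Down a minor sixth from B3: D#3 (8 semitones down).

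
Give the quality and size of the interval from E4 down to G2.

M13

Descending from E4 to G2 is the same interval as ascending G2 to E4.
G to E spans six letter names (G-A-B-C-D-E), plus an octave, so the interval is some kind of thirteenth.
The major thirteenth spans 21 semitones, and G2 to E4 is exactly 21 semitones — so this is a major thirteenth.
(Equivalently, a compound major sixth: a major sixth plus an octave.)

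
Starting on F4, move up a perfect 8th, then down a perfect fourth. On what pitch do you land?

C5

F4 up a perfect octave → F5 (12 semitones).
A perfect fourth down from F5 is C5.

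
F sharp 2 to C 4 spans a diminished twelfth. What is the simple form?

diminished fifth

Take out an octave (7 from the number): 12 − 7 = 5.
That makes a diminished twelfth a compound diminished fifth — an octave plus a diminished fifth.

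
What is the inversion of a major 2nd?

m7

The rule of nine gives the new number: 9 − 2 = 7, so a second becomes a seventh.
And major becomes minor under inversion, so we get a minor seventh.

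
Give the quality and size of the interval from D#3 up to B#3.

major sixth

D to B spans six letter names (D-E-F-G-A-B): a sixth.
Counting semitones, D#3→B#3 is 9, which is the major sixth.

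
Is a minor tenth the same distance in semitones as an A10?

No

A minor tenth spans 15 semitones; an augmented tenth spans 17 semitones. They differ by 2.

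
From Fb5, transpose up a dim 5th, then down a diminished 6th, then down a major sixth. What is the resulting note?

Fb5 up a diminished fifth → Cbb6 (6 semitones).
A diminished sixth down from Cbb6 is Eb5.
Down a major sixth from Eb5: Gb4 (9 semitones down).

Gb4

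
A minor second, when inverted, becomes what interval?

Interval numbers invert to sum to nine: 2 + 7 = 9, so a second inverts to a seventh.
The quality also flips — minor becomes major — giving a major seventh.

major seventh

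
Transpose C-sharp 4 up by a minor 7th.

B 4

Counting seven letter names up from C lands on B.
A minor seventh spans 10 semitones, so from C#4 the target pitch is B4.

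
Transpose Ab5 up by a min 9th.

Bbb6

Two letters up from A (plus an octave) reaches B.
A minor ninth is 13 semitones; 13 semitones up from Ab5 gives Bbb6.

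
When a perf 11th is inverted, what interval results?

P5

First reduce the compound perfect eleventh to its simple form, a perfect fourth.
Interval numbers invert to sum to nine: 4 + 5 = 9, so a fourth inverts to a fifth.
Quality inverts too: perfect stays perfect. That makes the inversion a perfect fifth.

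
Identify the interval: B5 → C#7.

B to C spans two letter names (B-C), plus an octave: a ninth.
Counting semitones, B5→C#7 is 14, which is the major ninth.
(Equivalently, a compound major second: a major second plus an octave.)

major 9th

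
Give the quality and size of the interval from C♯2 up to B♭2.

C to B spans seven letter names (C-D-E-F-G-A-B) — that makes it a seventh of some quality.
The major seventh is 11 semitones; here we have 9, two semitones narrower: diminished.

diminished seventh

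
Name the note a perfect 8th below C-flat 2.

An octave keeps the letter name C, an octave down from C.
A perfect octave is 12 semitones; 12 semitones down from Cb2 gives Cb1.

C-flat 1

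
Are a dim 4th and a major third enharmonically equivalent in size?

Yes

Both span 4 semitones: a diminished fourth and a major third are the same chromatic distance.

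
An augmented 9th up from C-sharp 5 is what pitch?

D-double-sharp 6

Two letters up from C (plus an octave) reaches D.
An augmented ninth spans 15 semitones, so from C#5 the target pitch is D##6.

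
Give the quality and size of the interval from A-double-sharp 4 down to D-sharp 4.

Descending from A##4 to D#4 is the same interval as ascending D#4 to A##4.
D to A spans five letter names (D-E-F-G-A): a fifth.
A perfect fifth would be 7 semitones; D#4 to A##4 is 8, one semitone wider, so the interval is augmented.

A5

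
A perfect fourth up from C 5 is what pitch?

Counting four letter names up from C lands on F.
A perfect fourth is 5 semitones; 5 semitones up from C5 gives F5.

F 5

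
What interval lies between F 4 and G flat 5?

F to G spans two letter names (F-G), plus an octave — that makes it a ninth of some quality.
A major ninth would be 14 semitones, but F4 to Gb5 is 13 — one semitone narrower, making it a minor ninth.
(Equivalently, a compound minor second: a minor second plus an octave.)

minor ninth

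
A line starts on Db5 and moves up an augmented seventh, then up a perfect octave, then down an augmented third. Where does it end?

Ab6

An augmented seventh up from Db5 is C#6.
Up a perfect octave from C#6: C#7 (12 semitones up).
An augmented third down from C#7 is Ab6.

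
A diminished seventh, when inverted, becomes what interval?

A2

Interval numbers invert to sum to nine: 7 + 2 = 9, so a seventh inverts to a second.
The quality also flips — diminished becomes augmented — giving an augmented second.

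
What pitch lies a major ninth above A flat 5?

Counting two letter names plus an octave up from A lands on B.
A major ninth spans 14 semitones, so from Ab5 the target pitch is Bb6.

B flat 6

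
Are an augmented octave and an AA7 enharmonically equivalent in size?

Yes

An augmented octave spans 13 semitones, and a doubly augmented seventh also spans 13 semitones — they're enharmonic.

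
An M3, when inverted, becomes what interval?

Inverted interval numbers add to nine, so a third pairs with a sixth (3 + 6 = 9).
And major becomes minor under inversion, so we get a minor sixth.

minor 6th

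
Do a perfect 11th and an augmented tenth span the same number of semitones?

Yes

A perfect eleventh = 17 semitones = an augmented tenth; enharmonically equal.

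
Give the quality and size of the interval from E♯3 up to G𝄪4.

M10

E to G spans three letter names (E-F-G), plus an octave: a tenth.
The major tenth spans 16 semitones, and E#3 to G##4 is exactly 16 semitones — so this is a major tenth.
(Equivalently, a compound major third: a major third plus an octave.)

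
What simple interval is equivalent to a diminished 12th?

Take out an octave (7 from the number): 12 − 7 = 5.
That makes a diminished twelfth a compound diminished fifth — an octave plus a diminished fifth.

diminished fifth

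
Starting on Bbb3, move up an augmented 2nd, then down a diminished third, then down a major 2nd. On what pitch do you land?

G#3

Bbb3 up an augmented second → C4 (3 semitones).
Down a diminished third from C4: A#3 (2 semitones down).
A major second down from A#3 is G#3.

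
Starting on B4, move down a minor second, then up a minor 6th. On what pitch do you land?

Down a minor second from B4: A#4 (1 semitone down).
Up a minor sixth from A#4: F#5 (8 semitones up).

F#5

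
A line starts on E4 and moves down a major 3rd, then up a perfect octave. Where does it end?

Down a major third from E4: C4 (4 semitones down).
C4 up a perfect octave → C5 (12 semitones).

C5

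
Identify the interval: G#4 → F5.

G to F spans seven letter names (G-A-B-C-D-E-F), so the interval is some kind of seventh.
The major seventh is 11 semitones; here we have 9, two semitones narrower: diminished.

d7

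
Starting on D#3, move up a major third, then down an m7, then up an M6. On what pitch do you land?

E##3

A major third up from D#3 is F##3.
A minor seventh down from F##3 is G##2.
A major sixth up from G##2 is E##3.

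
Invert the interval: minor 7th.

M2

Interval numbers invert to sum to nine: 7 + 2 = 9, so a seventh inverts to a second.
And minor becomes major under inversion, so we get a major second.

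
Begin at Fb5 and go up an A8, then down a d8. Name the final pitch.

Fb5 up an augmented octave → F6 (13 semitones).
F6 down a diminished octave → F#5 (11 semitones).

F#5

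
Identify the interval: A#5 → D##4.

Descending from A#5 to D##4 is the same interval as ascending D##4 to A#5.
D to A spans five letter names (D-E-F-G-A), plus an octave: a twelfth.
D##4 to A#5 spans 18 semitones — one semitone narrower than the perfect twelfth (19) — giving a diminished twelfth.
(Equivalently, a compound diminished fifth: a diminished fifth plus an octave.)

d12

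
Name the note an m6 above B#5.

Counting six letter names up from B lands on G.
Moving 8 semitones up from B#5 (the size of a minor sixth) reaches G#6.

G#6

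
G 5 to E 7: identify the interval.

G to E spans six letter names (G-A-B-C-D-E), plus an octave, so the interval is some kind of thirteenth.
The major thirteenth spans 21 semitones, and G5 to E7 is exactly 21 semitones — so this is a major thirteenth.
(Equivalently, a compound major sixth: a major sixth plus an octave.)

major thirteenth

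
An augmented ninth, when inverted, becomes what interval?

d7

First reduce the compound augmented ninth to its simple form, an augmented second.
The rule of nine gives the new number: 9 − 2 = 7, so a second becomes a seventh.
The quality also flips — augmented becomes diminished — giving a diminished seventh.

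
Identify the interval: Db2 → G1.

Descending from Db2 to G1 is the same interval as ascending G1 to Db2.
G to D spans five letter names (G-A-B-C-D), so the interval is some kind of fifth.
A perfect fifth would be 7 semitones; G1 to Db2 is 6, one semitone narrower, so the interval is diminished.

diminished fifth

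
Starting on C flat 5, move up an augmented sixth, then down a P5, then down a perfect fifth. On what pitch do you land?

Up an augmented sixth from Cb5: A5 (10 semitones up).
A perfect fifth down from A5 is D5.
A perfect fifth down from D5 is G4.

G 4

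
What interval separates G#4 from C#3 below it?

Descending from G#4 to C#3 is the same interval as ascending C#3 to G#4.
C to G spans five letter names (C-D-E-F-G), plus an octave — that makes it a twelfth of some quality.
C#3 to G#4 is 19 semitones, matching the perfect twelfth exactly, so the quality is perfect.
(Equivalently, a compound perfect fifth: a perfect fifth plus an octave.)

perfect twelfth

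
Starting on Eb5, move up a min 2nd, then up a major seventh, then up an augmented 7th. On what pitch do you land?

D#7

Eb5 up a minor second → Fb5 (1 semitone).
Fb5 up a major seventh → Eb6 (11 semitones).
Up an augmented seventh from Eb6: D#7 (12 semitones up).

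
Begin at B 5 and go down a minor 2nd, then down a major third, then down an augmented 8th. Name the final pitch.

B5 down a minor second → A#5 (1 semitone).
Down a major third from A#5: F#5 (4 semitones down).
An augmented octave down from F#5 is F4.

F 4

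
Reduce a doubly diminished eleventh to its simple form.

Take out an octave (7 from the number): 11 − 7 = 4.
So a doubly diminished eleventh is an octave plus a doubly diminished fourth. The quality is unchanged.

dd4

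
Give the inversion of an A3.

diminished sixth

Interval numbers invert to sum to nine: 3 + 6 = 9, so a third inverts to a sixth.
And augmented becomes diminished under inversion, so we get a diminished sixth.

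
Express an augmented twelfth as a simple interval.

Each octave removed subtracts seven from the number: 12 − 7 = 5.
Quality carries through unchanged, so the simple form is an augmented fifth.

augmented fifth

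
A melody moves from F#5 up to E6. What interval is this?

minor seventh

F to E spans seven letter names (F-G-A-B-C-D-E), so the interval is some kind of seventh.
F#5 to E6 is 10 semitones, a half step short of the major seventh (11), so this is minor.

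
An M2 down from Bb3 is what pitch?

Two letter names down from B: A.
A major second is 2 semitones; 2 semitones down from Bb3 gives Ab3.

Ab3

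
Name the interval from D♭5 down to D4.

diminished octave

Descending from Db5 to D4 is the same interval as ascending D4 to Db5.
D to D is the same letter name, plus an octave: an octave.
The perfect octave is 12 semitones; here we have 11, one semitone narrower: diminished.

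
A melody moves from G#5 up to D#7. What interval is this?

G to D spans five letter names (G-A-B-C-D), plus an octave: a twelfth.
The perfect twelfth spans 19 semitones, and G#5 to D#7 is exactly 19 semitones — so this is a perfect twelfth.
(Equivalently, a compound perfect fifth: a perfect fifth plus an octave.)

perfect twelfth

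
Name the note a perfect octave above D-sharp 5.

An octave keeps the letter name D, an octave up from D.
Moving 12 semitones up from D#5 (the size of a perfect octave) reaches D#6.

D-sharp 6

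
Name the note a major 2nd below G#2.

Two letter names down from G: F.
A major second spans 2 semitones, so from G#2 the target pitch is F#2.

F#2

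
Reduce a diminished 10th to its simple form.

Subtracting seven from the interval number removes an octave: 10 − 7 = 3.
So a diminished tenth is an octave plus a diminished third. The quality is unchanged.

diminished 3rd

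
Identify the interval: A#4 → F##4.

Descending from A#4 to F##4 is the same interval as ascending F##4 to A#4.
F to A spans three letter names (F-G-A) — that makes it a third of some quality.
A major third would be 4 semitones, but F##4 to A#4 is 3 — one semitone narrower, making it a minor third.

minor 3rd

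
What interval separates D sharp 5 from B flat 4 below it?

A3

Descending from D#5 to Bb4 is the same interval as ascending Bb4 to D#5.
B to D spans three letter names (B-C-D), so the interval is some kind of third.
A major third would be 4 semitones; Bb4 to D#5 is 5, one semitone wider, so the interval is augmented.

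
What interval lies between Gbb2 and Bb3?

G to B spans three letter names (G-A-B), plus an octave: a tenth.
The major tenth is 16 semitones; here we have 17, one semitone wider: augmented.
(Equivalently, a compound augmented third: an augmented third plus an octave.)

augmented tenth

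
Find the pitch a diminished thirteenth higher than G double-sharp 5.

The thirteenth's letter: G up six letter names plus an octave → E.
A diminished thirteenth spans 19 semitones, so from G##5 the target pitch is E7.

E 7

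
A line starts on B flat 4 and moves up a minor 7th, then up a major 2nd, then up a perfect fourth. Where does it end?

Up a minor seventh from Bb4: Ab5 (10 semitones up).
Up a major second from Ab5: Bb5 (2 semitones up).
Up a perfect fourth from Bb5: Eb6 (5 semitones up).

E flat 6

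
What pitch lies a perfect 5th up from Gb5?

The fifth takes the letter from G up to D.
A perfect fifth is 7 semitones; 7 semitones up from Gb5 gives Db6.

Db6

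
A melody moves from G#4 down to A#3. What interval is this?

minor seventh

Descending from G#4 to A#3 is the same interval as ascending A#3 to G#4.
A to G spans seven letter names (A-B-C-D-E-F-G) — that makes it a seventh of some quality.
A major seventh would be 11 semitones, but A#3 to G#4 is 10 — one semitone narrower, making it a minor seventh.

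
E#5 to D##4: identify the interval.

Descending from E#5 to D##4 is the same interval as ascending D##4 to E#5.
D to E spans two letter names (D-E), plus an octave — that makes it a ninth of some quality.
D##4 to E#5 is 13 semitones, a half step short of the major ninth (14), so this is minor.
(Equivalently, a compound minor second: a minor second plus an octave.)

minor ninth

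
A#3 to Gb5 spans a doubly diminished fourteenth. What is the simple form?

dd7

Take out an octave (7 from the number): 14 − 7 = 7.
So a doubly diminished fourteenth is an octave plus a doubly diminished seventh. The quality is unchanged.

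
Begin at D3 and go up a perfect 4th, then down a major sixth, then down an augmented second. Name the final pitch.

Up a perfect fourth from D3: G3 (5 semitones up).
A major sixth down from G3 is Bb2.
An augmented second down from Bb2 is Abb2.

Abb2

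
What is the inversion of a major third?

Interval numbers invert to sum to nine: 3 + 6 = 9, so a third inverts to a sixth.
The quality also flips — major becomes minor — giving a minor sixth.

m6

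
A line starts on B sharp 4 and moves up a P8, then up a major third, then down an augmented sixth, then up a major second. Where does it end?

G sharp 5

Up a perfect octave from B#4: B#5 (12 semitones up).
B#5 up a major third → D##6 (4 semitones).
D##6 down an augmented sixth → F#5 (10 semitones).
A major second up from F#5 is G#5.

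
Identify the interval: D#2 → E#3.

D to E spans two letter names (D-E), plus an octave — that makes it a ninth of some quality.
Counting semitones, D#2→E#3 is 14, which is the major ninth.
(Equivalently, a compound major second: a major second plus an octave.)

major 9th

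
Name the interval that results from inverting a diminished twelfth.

First reduce the compound diminished twelfth to its simple form, a diminished fifth.
The rule of nine gives the new number: 9 − 5 = 4, so a fifth becomes a fourth.
Quality inverts too: diminished becomes augmented. That makes the inversion an augmented fourth.

augmented fourth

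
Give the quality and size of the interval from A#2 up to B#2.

A to B spans two letter names (A-B), so the interval is some kind of second.
Counting semitones, A#2→B#2 is 2, which is the major second.

M2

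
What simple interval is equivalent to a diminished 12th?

Take out an octave (7 from the number): 12 − 7 = 5.
Quality carries through unchanged, so the simple form is a diminished fifth.

diminished 5th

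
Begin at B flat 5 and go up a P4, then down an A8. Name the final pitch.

Bb5 up a perfect fourth → Eb6 (5 semitones).
An augmented octave down from Eb6 is Ebb5.

E double-flat 5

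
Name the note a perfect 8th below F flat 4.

An octave keeps the letter name F, an octave down from F.
Moving 12 semitones down from Fb4 (the size of a perfect octave) reaches Fb3.

F flat 3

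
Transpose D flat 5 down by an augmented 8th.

An octave keeps the letter name D, an octave down from D.
An augmented octave is 13 semitones; 13 semitones down from Db5 gives Dbb4.

D double-flat 4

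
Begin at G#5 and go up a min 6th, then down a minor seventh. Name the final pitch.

F#5

G#5 up a minor sixth → E6 (8 semitones).
A minor seventh down from E6 is F#5.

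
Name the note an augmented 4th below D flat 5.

The fourth takes the letter from D down to A.
Moving 6 semitones down from Db5 (the size of an augmented fourth) reaches Abb4.

A double-flat 4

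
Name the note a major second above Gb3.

Two letter names up from G: A.
A major second spans 2 semitones, so from Gb3 the target pitch is Ab3.

Ab3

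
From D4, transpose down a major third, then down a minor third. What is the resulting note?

G3

D4 down a major third → Bb3 (4 semitones).
Down a minor third from Bb3: G3 (3 semitones down).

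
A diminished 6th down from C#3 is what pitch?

The sixth takes the letter from C down to E.
A diminished sixth spans 7 semitones, so from C#3 the target pitch is E##2.

E##2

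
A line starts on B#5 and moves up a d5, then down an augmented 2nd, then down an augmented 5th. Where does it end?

Abb5

A diminished fifth up from B#5 is F#6.
An augmented second down from F#6 is Eb6.
An augmented fifth down from Eb6 is Abb5.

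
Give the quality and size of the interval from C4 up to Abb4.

C to A spans six letter names (C-D-E-F-G-A) — that makes it a sixth of some quality.
A major sixth would be 9 semitones; C4 to Abb4 is 7, two semitones narrower, so the interval is diminished.

diminished 6th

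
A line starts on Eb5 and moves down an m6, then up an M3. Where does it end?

B4

A minor sixth down from Eb5 is G4.
A major third up from G4 is B4.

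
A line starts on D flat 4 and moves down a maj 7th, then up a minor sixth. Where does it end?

C double-flat 4

Db4 down a major seventh → Ebb3 (11 semitones).
Up a minor sixth from Ebb3: Cbb4 (8 semitones up).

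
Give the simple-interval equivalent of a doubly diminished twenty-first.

doubly diminished 7th

Subtracting seven from the interval number removes an octave: 21 − 14 = 7.
That makes a doubly diminished twenty-first a compound doubly diminished seventh — 2 octaves plus a doubly diminished seventh.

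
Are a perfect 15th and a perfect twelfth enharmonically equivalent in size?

No

24 semitones (perfect fifteenth) vs 19 semitones (perfect twelfth): not equal.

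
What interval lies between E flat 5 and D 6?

major 7th

E to D spans seven letter names (E-F-G-A-B-C-D) — that makes it a seventh of some quality.
Counting semitones, Eb5→D6 is 11, which is the major seventh.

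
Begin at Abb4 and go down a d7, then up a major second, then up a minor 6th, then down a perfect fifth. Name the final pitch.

A diminished seventh down from Abb4 is Bb3.
Up a major second from Bb3: C4 (2 semitones up).
Up a minor sixth from C4: Ab4 (8 semitones up).
Down a perfect fifth from Ab4: Db4 (7 semitones down).

Db4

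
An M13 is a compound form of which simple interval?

Take out an octave (7 from the number): 13 − 7 = 6.
That makes a major thirteenth a compound major sixth — an octave plus a major sixth.

M6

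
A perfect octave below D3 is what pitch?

The letter stays D (same as the start), shifted an octave down.
A perfect octave spans 12 semitones, so from D3 the target pitch is D2.

D2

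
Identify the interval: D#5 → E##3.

d14

Descending from D#5 to E##3 is the same interval as ascending E##3 to D#5.
E to D spans seven letter names (E-F-G-A-B-C-D), plus an octave: a fourteenth.
The major fourteenth is 23 semitones; here we have 21, two semitones narrower: diminished.
(Equivalently, a compound diminished seventh: a diminished seventh plus an octave.)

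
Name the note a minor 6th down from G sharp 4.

B sharp 3

The sixth takes the letter from G down to B.
A minor sixth is 8 semitones; 8 semitones down from G#4 gives B#3.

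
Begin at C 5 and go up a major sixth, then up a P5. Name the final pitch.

Up a major sixth from C5: A5 (9 semitones up).
Up a perfect fifth from A5: E6 (7 semitones up).

E 6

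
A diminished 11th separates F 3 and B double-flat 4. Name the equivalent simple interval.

Each octave removed subtracts seven from the number: 11 − 7 = 4.
That makes a diminished eleventh a compound diminished fourth — an octave plus a diminished fourth.

d4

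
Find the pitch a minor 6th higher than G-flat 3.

E-double-flat 4

The sixth takes the letter from G up to E.
A minor sixth spans 8 semitones, so from Gb3 the target pitch is Ebb4.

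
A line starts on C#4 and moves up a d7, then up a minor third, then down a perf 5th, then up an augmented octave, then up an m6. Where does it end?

C#4 up a diminished seventh → Bb4 (9 semitones).
Bb4 up a minor third → Db5 (3 semitones).
Db5 down a perfect fifth → Gb4 (7 semitones).
Gb4 up an augmented octave → G5 (13 semitones).
G5 up a minor sixth → Eb6 (8 semitones).

Eb6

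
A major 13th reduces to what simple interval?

major 6th

Subtracting seven from the interval number removes an octave: 13 − 7 = 6.
That makes a major thirteenth a compound major sixth — an octave plus a major sixth.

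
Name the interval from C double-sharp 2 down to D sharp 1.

Descending from C##2 to D#1 is the same interval as ascending D#1 to C##2.
D to C spans seven letter names (D-E-F-G-A-B-C) — that makes it a seventh of some quality.
Counting semitones, D#1→C##2 is 11, which is the major seventh.

major seventh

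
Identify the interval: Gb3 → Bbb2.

major sixth

Descending from Gb3 to Bbb2 is the same interval as ascending Bbb2 to Gb3.
B to G spans six letter names (B-C-D-E-F-G): a sixth.
Counting semitones, Bbb2→Gb3 is 9, which is the major sixth.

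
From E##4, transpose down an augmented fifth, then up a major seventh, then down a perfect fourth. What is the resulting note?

D##4

An augmented fifth down from E##4 is A#3.
Up a major seventh from A#3: G##4 (11 semitones up).
Down a perfect fourth from G##4: D##4 (5 semitones down).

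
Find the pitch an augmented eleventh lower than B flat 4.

F flat 3

Four letters down from B (plus an octave) reaches F.
An augmented eleventh spans 18 semitones, so from Bb4 the target pitch is Fb3.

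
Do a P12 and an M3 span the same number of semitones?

No

19 semitones (perfect twelfth) vs 4 semitones (major third): not equal.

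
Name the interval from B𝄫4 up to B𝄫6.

B to B is the same letter name, plus 2 octaves, so the interval is some kind of fifteenth.
The perfect fifteenth spans 24 semitones, and Bbb4 to Bbb6 is exactly 24 semitones — so this is a perfect fifteenth.
(Equivalently, a compound perfect octave: a perfect octave plus an octave.)

perfect fifteenth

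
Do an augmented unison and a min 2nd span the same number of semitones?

Yes

Both span 1 semitone: an augmented unison and a minor second are the same chromatic distance.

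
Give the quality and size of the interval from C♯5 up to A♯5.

C to A spans six letter names (C-D-E-F-G-A), so the interval is some kind of sixth.
Counting semitones, C#5→A#5 is 9, which is the major sixth.

major 6th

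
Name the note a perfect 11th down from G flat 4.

The eleventh's letter: G down four letter names plus an octave → D.
A perfect eleventh is 17 semitones; 17 semitones down from Gb4 gives Db3.

D flat 3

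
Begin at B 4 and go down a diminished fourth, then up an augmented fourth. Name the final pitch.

B double-sharp 4

Down a diminished fourth from B4: F##4 (4 semitones down).
Up an augmented fourth from F##4: B##4 (6 semitones up).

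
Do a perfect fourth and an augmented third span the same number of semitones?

Yes

Both span 5 semitones: a perfect fourth and an augmented third are the same chromatic distance.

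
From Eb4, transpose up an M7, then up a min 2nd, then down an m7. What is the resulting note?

Up a major seventh from Eb4: D5 (11 semitones up).
Up a minor second from D5: Eb5 (1 semitone up).
Eb5 down a minor seventh → F4 (10 semitones).

F4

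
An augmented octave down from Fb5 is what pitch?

For an octave the letter name doesn't change: still F, an octave down.
An augmented octave spans 13 semitones, so from Fb5 the target pitch is Fbb4.

Fbb4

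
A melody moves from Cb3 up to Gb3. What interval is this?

C to G spans five letter names (C-D-E-F-G) — that makes it a fifth of some quality.
The perfect fifth spans 7 semitones, and Cb3 to Gb3 is exactly 7 semitones — so this is a perfect fifth.

perfect 5th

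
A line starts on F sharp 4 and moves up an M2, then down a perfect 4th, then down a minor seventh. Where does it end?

E sharp 3

F#4 up a major second → G#4 (2 semitones).
A perfect fourth down from G#4 is D#4.
Down a minor seventh from D#4: E#3 (10 semitones down).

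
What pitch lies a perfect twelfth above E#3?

The twelfth's letter: E up five letter names plus an octave → B.
Moving 19 semitones up from E#3 (the size of a perfect twelfth) reaches B#4.

B#4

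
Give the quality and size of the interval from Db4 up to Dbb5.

D to D is the same letter name, plus an octave: an octave.
A perfect octave would be 12 semitones; Db4 to Dbb5 is 11, one semitone narrower, so the interval is diminished.

diminished octave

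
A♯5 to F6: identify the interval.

diminished 6th

A to F spans six letter names (A-B-C-D-E-F): a sixth.
A#5 to F6 spans 7 semitones — two semitones narrower than the major sixth (9) — giving a diminished sixth.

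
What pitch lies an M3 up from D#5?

F##5

The third takes the letter from D up to F.
A major third is 4 semitones; 4 semitones up from D#5 gives F##5.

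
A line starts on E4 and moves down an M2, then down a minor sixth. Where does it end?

F#3

E4 down a major second → D4 (2 semitones).
Down a minor sixth from D4: F#3 (8 semitones down).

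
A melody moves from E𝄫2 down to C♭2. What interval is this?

Descending from Ebb2 to Cb2 is the same interval as ascending Cb2 to Ebb2.
C to E spans three letter names (C-D-E), so the interval is some kind of third.
A major third would be 4 semitones, but Cb2 to Ebb2 is 3 — one semitone narrower, making it a minor third.

m3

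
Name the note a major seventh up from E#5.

D##6

Counting seven letter names up from E lands on D.
A major seventh spans 11 semitones, so from E#5 the target pitch is D##6.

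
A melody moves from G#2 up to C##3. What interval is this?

G to C spans four letter names (G-A-B-C), so the interval is some kind of fourth.
The perfect fourth is 5 semitones; here we have 6, one semitone wider: augmented.

A4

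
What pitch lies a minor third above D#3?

F#3

The third takes the letter from D up to F.
A minor third spans 3 semitones, so from D#3 the target pitch is F#3.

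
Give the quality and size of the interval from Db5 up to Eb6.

major ninth

D to E spans two letter names (D-E), plus an octave: a ninth.
Counting semitones, Db5→Eb6 is 14, which is the major ninth.
(Equivalently, a compound major second: a major second plus an octave.)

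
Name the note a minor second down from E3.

D#3

The second takes the letter from E down to D.
A minor second spans 1 semitone, so from E3 the target pitch is D#3.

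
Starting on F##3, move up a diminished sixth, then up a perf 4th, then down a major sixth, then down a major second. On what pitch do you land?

F##3 up a diminished sixth → D4 (7 semitones).
Up a perfect fourth from D4: G4 (5 semitones up).
Down a major sixth from G4: Bb3 (9 semitones down).
Bb3 down a major second → Ab3 (2 semitones).

Ab3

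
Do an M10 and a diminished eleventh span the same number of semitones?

Yes

Both span 16 semitones: a major tenth and a diminished eleventh are the same chromatic distance.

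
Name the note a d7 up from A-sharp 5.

G 6

Seven letter names up from A: G.
Moving 9 semitones up from A#5 (the size of a diminished seventh) reaches G6.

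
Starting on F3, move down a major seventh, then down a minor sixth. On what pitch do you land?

Bb1

A major seventh down from F3 is Gb2.
Down a minor sixth from Gb2: Bb1 (8 semitones down).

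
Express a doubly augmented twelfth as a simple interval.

Subtracting seven from the interval number removes an octave: 12 − 7 = 5.
That makes a doubly augmented twelfth a compound doubly augmented fifth — an octave plus a doubly augmented fifth.

doubly augmented fifth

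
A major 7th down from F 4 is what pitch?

G-flat 3

The seventh takes the letter from F down to G.
A major seventh spans 11 semitones, so from F4 the target pitch is Gb3.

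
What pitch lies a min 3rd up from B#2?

D#3

The third takes the letter from B up to D.
A minor third spans 3 semitones, so from B#2 the target pitch is D#3.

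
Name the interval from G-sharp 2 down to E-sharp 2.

minor 3rd

Descending from G#2 to E#2 is the same interval as ascending E#2 to G#2.
E to G spans three letter names (E-F-G), so the interval is some kind of third.
A major third would be 4 semitones, but E#2 to G#2 is 3 — one semitone narrower, making it a minor third.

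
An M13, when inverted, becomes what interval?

minor 3rd

First reduce the compound major thirteenth to its simple form, a major sixth.
The rule of nine gives the new number: 9 − 6 = 3, so a sixth becomes a third.
And major becomes minor under inversion, so we get a minor third.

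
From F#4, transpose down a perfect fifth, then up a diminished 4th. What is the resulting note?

A perfect fifth down from F#4 is B3.
B3 up a diminished fourth → Eb4 (4 semitones).

Eb4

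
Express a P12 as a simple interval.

perfect fifth

Each octave removed subtracts seven from the number: 12 − 7 = 5.
That makes a perfect twelfth a compound perfect fifth — an octave plus a perfect fifth.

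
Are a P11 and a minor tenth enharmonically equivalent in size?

A perfect eleventh spans 17 semitones; a minor tenth spans 15 semitones. They differ by 2.

No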